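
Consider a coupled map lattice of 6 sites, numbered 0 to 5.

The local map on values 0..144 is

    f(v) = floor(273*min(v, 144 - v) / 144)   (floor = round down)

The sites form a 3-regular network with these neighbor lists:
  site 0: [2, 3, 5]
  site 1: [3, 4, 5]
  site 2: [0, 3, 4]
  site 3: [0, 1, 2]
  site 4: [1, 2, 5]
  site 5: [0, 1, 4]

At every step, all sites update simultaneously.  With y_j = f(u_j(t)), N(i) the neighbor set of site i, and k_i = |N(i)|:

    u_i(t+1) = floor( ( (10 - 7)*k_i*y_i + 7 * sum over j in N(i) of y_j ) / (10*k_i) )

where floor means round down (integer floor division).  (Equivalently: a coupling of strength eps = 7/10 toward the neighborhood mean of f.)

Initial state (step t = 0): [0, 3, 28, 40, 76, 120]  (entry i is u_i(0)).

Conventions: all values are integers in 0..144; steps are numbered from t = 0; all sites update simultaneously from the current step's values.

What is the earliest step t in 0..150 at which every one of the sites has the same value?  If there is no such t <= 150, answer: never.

Answer: never
Key observation: The state at step 28 reappears at step 30 — the system is in a cycle of period 2 from step 28 on.  No step 0..30 is synchronized, and the cycle repeats forever, so no step up to 150 (or ever) has all sites equal.

Derivation:
t=0: [0, 3, 28, 40, 76, 120]  (not all equal)
t=1: [40, 59, 63, 36, 62, 44]  (not all equal)
t=2: [85, 95, 96, 91, 108, 95]  (not all equal)
t=3: [99, 88, 92, 98, 84, 90]  (not all equal)
t=4: [92, 102, 95, 93, 105, 101]  (not all equal)
t=5: [92, 82, 89, 91, 80, 82]  (not all equal)
t=6: [104, 113, 105, 104, 115, 113]  (not all equal)
t=7: [70, 61, 69, 70, 60, 61]  (not all equal)
t=8: [127, 118, 126, 127, 117, 118]  (not all equal)
t=9: [36, 45, 37, 36, 46, 45]  (not all equal)
t=10: [72, 81, 73, 72, 82, 81]  (not all equal)
t=11: [131, 122, 130, 131, 121, 122]  (not all equal)
t=12: [28, 37, 29, 28, 38, 37]  (not all equal)
t=13: [57, 66, 57, 57, 66, 66]  (not all equal)
t=14: [111, 121, 111, 111, 121, 121]  (not all equal)
t=15: [57, 47, 57, 57, 47, 47]  (not all equal)
t=16: [103, 93, 103, 103, 93, 93]  (not all equal)
t=17: [81, 91, 81, 81, 91, 91]  (not all equal)
t=18: [114, 104, 114, 114, 104, 104]  (not all equal)
t=19: [60, 70, 60, 60, 70, 70]  (not all equal)
t=20: [117, 127, 117, 117, 127, 127]  (not all equal)
t=21: [46, 36, 46, 46, 36, 36]  (not all equal)
t=22: [82, 72, 82, 82, 72, 72]  (not all equal)
t=23: [121, 131, 121, 121, 131, 131]  (not all equal)
t=24: [38, 28, 38, 38, 28, 28]  (not all equal)
t=25: [67, 57, 67, 67, 57, 57]  (not all equal)
t=26: [122, 112, 122, 122, 112, 112]  (not all equal)
t=27: [45, 55, 45, 45, 55, 55]  (not all equal)
t=28: [89, 99, 89, 89, 99, 99]  (not all equal)
t=29: [99, 89, 99, 99, 89, 89]  (not all equal)
t=30: [89, 99, 89, 89, 99, 99]  (not all equal)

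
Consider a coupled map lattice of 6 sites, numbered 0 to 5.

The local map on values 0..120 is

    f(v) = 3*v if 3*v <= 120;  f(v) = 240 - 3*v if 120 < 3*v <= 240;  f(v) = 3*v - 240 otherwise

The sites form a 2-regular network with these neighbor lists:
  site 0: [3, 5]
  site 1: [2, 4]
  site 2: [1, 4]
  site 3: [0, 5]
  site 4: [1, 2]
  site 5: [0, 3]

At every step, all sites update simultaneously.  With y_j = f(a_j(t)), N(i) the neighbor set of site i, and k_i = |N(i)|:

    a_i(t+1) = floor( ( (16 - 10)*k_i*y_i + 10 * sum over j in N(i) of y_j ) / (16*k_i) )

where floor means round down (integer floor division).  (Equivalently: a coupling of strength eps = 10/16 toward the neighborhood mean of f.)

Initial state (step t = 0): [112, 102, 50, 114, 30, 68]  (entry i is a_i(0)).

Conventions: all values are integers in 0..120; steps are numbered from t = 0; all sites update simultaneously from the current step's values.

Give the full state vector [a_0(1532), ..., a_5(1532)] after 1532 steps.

Simulating step by step:
t=0: [112, 102, 50, 114, 30, 68]
t=1: [79, 81, 82, 79, 82, 75]
t=2: [6, 4, 5, 6, 5, 7]
t=3: [18, 13, 14, 18, 14, 19]
t=4: [54, 40, 41, 54, 41, 55]
t=5: [77, 118, 117, 77, 117, 76]
t=6: [9, 112, 111, 9, 111, 10]
t=7: [27, 94, 93, 27, 93, 28]
t=8: [81, 40, 39, 81, 39, 82]
t=9: [3, 118, 117, 3, 117, 4]
t=10: [9, 112, 111, 9, 111, 10]

Answer: [81, 40, 39, 81, 39, 82]
Key observation: The state at step 6, [9, 112, 111, 9, 111, 10], reappears at step 10: the system is in a cycle of period 4 from step 6 on.  Therefore the state at step 1532 equals the state at step 6 + ((1532 - 6) mod 4) = 8, which is [81, 40, 39, 81, 39, 82].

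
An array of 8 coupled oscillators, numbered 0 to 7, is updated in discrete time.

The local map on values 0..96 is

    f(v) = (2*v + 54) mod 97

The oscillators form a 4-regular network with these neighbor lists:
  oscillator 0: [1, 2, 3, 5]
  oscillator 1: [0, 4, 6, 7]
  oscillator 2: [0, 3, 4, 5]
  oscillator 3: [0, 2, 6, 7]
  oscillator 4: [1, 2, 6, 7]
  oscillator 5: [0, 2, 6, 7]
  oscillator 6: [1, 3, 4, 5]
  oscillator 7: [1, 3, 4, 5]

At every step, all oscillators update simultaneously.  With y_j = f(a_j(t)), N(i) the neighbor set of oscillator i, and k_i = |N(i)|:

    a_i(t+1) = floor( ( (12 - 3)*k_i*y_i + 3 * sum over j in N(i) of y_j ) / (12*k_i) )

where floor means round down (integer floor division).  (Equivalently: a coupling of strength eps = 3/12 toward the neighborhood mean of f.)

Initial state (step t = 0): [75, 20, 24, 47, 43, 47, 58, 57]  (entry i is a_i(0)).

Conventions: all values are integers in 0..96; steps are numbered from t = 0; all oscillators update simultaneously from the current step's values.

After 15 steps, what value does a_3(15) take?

Answer: a_3(15) = 22

Derivation:
t=0: [75, 20, 24, 47, 43, 47, 58, 57]
t=1: [20, 82, 13, 48, 47, 48, 69, 68]
t=2: [83, 38, 75, 62, 56, 62, 82, 81]
t=3: [32, 33, 23, 65, 57, 65, 34, 33]
t=4: [28, 26, 18, 69, 57, 69, 35, 34]
t=5: [27, 15, 84, 80, 62, 80, 37, 35]
t=6: [17, 72, 29, 21, 71, 21, 36, 33]
t=7: [79, 11, 28, 81, 5, 81, 34, 29]
t=8: [21, 64, 17, 20, 56, 20, 30, 22]
t=9: [94, 75, 88, 83, 63, 83, 34, 22]
t=10: [42, 17, 38, 26, 66, 26, 27, 9]
t=11: [39, 79, 34, 16, 79, 16, 20, 66]
t=12: [39, 28, 32, 79, 27, 79, 83, 79]
t=13: [30, 15, 20, 19, 13, 19, 23, 17]
t=14: [35, 74, 88, 81, 76, 81, 24, 87]
t=15: [25, 10, 32, 22, 14, 22, 7, 29]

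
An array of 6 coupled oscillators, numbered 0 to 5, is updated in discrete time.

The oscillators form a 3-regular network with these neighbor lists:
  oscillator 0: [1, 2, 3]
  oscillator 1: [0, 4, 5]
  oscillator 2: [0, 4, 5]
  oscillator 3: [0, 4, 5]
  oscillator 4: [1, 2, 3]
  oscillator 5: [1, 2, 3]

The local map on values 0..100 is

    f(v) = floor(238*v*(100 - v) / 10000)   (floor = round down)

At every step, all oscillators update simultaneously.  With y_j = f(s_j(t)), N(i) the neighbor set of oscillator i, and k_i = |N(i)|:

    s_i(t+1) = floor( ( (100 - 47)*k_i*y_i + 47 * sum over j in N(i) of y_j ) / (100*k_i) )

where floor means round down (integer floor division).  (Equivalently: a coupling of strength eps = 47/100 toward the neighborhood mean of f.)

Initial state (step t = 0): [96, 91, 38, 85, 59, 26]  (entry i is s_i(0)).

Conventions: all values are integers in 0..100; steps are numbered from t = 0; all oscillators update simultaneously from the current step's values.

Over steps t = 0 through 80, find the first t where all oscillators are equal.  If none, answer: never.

Simulating step by step:
t=0: [96, 91, 38, 85, 59, 26]  (not all equal)
t=1: [21, 27, 47, 33, 46, 40]  (not all equal)
t=2: [45, 48, 55, 51, 55, 54]  (not all equal)
t=3: [58, 58, 58, 58, 58, 58]  (all equal)

Answer: 3
Key observation: Synchronization is absorbing here: once all oscillators are equal they stay equal, and step 3 is the first all-equal step.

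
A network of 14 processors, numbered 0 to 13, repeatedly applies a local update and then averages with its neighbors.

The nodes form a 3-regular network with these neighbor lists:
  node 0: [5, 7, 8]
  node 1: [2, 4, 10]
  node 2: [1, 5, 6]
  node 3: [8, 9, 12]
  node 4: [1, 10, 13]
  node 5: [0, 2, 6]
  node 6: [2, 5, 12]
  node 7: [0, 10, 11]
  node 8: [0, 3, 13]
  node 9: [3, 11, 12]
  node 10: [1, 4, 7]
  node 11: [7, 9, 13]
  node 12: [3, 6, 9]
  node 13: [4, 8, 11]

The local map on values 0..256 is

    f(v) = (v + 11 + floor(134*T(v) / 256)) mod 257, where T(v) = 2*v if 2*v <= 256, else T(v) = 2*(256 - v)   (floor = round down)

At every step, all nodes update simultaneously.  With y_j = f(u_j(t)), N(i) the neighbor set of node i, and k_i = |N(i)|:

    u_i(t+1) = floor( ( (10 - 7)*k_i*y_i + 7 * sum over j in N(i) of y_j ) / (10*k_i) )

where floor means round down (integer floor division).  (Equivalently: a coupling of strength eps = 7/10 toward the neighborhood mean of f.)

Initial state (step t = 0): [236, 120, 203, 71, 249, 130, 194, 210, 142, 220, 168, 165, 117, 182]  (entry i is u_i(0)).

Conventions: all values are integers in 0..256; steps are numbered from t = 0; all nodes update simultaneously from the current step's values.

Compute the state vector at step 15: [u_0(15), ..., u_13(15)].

Simulating step by step:
t=0: [236, 120, 203, 71, 249, 130, 194, 210, 142, 220, 168, 165, 117, 182]
t=1: [12, 85, 69, 111, 69, 12, 68, 12, 46, 101, 69, 12, 116, 13]
t=2: [51, 161, 131, 204, 132, 89, 146, 62, 103, 186, 132, 77, 215, 79]
t=3: [163, 14, 56, 60, 51, 91, 55, 110, 136, 48, 43, 125, 12, 145]
t=4: [108, 90, 121, 77, 70, 120, 120, 99, 42, 74, 120, 86, 95, 36]
t=5: [201, 154, 165, 158, 171, 190, 184, 221, 141, 179, 207, 163, 198, 127]
t=6: [12, 13, 13, 13, 13, 13, 13, 12, 13, 13, 12, 12, 12, 13]
t=7: [35, 36, 37, 36, 36, 36, 36, 35, 36, 36, 35, 35, 36, 36]
t=8: [82, 84, 84, 84, 83, 84, 84, 82, 83, 83, 82, 82, 84, 83]
t=9: [179, 180, 182, 181, 180, 181, 182, 178, 180, 180, 179, 178, 181, 179]
t=10: [13, 13, 13, 13, 13, 13, 13, 13, 13, 13, 13, 13, 13, 13]
t=11: [37, 37, 37, 37, 37, 37, 37, 37, 37, 37, 37, 37, 37, 37]
t=12: [86, 86, 86, 86, 86, 86, 86, 86, 86, 86, 86, 86, 86, 86]
t=13: [187, 187, 187, 187, 187, 187, 187, 187, 187, 187, 187, 187, 187, 187]
t=14: [13, 13, 13, 13, 13, 13, 13, 13, 13, 13, 13, 13, 13, 13]
t=15: [37, 37, 37, 37, 37, 37, 37, 37, 37, 37, 37, 37, 37, 37]

Answer: [37, 37, 37, 37, 37, 37, 37, 37, 37, 37, 37, 37, 37, 37]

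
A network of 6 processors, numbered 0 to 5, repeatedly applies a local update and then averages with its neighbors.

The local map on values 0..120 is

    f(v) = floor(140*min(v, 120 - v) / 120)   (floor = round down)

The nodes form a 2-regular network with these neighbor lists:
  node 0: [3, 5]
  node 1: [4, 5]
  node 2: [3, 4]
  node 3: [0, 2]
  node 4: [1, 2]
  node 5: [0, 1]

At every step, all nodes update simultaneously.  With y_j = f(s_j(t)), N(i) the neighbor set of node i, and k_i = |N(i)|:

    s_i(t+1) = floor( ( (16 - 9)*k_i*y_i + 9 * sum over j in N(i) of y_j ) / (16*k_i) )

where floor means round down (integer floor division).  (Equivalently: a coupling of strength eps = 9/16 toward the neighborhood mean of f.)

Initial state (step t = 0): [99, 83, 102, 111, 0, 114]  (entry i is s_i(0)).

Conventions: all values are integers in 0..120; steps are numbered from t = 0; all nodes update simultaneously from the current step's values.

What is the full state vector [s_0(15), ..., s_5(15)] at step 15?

Answer: [58, 58, 58, 58, 58, 58]

Derivation:
t=0: [99, 83, 102, 111, 0, 114]
t=1: [15, 20, 12, 17, 18, 21]
t=2: [19, 22, 17, 17, 19, 21]
t=3: [21, 23, 19, 19, 22, 23]
t=4: [24, 25, 22, 22, 24, 25]
t=5: [27, 28, 25, 25, 27, 28]
t=6: [30, 31, 29, 29, 30, 31]
t=7: [34, 35, 33, 33, 34, 35]
t=8: [39, 39, 38, 38, 39, 39]
t=9: [44, 45, 44, 44, 44, 45]
t=10: [51, 51, 51, 51, 51, 51]
t=11: [59, 59, 59, 59, 59, 59]
t=12: [68, 68, 68, 68, 68, 68]
t=13: [60, 60, 60, 60, 60, 60]
t=14: [70, 70, 70, 70, 70, 70]
t=15: [58, 58, 58, 58, 58, 58]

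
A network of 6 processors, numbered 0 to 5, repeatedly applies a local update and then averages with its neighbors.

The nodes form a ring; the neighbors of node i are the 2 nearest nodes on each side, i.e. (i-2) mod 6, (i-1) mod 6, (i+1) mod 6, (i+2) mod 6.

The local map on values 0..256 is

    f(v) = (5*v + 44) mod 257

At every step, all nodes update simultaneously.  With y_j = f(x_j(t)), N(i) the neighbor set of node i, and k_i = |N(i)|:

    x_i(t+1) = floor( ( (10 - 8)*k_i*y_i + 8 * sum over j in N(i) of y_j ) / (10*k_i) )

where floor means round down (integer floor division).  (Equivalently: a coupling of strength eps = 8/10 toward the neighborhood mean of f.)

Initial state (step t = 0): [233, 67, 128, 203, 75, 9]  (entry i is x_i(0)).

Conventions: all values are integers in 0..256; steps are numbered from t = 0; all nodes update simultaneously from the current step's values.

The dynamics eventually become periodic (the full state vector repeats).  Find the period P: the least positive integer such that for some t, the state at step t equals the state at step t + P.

Answer: 2
Key observation: The state at step 60, [130, 116, 126, 97, 124, 112], reappears at step 62 — and no state repeats earlier — so the cycle the system enters has period 2.

Derivation:
t=0: [233, 67, 128, 203, 75, 9]
t=1: [144, 118, 133, 114, 126, 117]
t=2: [168, 156, 165, 138, 164, 149]
t=3: [75, 100, 115, 96, 108, 99]
t=4: [78, 66, 75, 48, 74, 59]
t=5: [139, 113, 128, 109, 121, 112]
t=6: [143, 131, 140, 113, 139, 124]
t=7: [207, 181, 196, 177, 189, 180]
t=8: [174, 162, 171, 196, 170, 155]
t=9: [105, 131, 146, 127, 139, 130]
t=10: [129, 117, 126, 151, 125, 162]
t=11: [137, 112, 126, 108, 120, 111]
t=12: [136, 124, 133, 107, 132, 118]
t=13: [173, 148, 162, 144, 156, 147]
t=14: [59, 98, 107, 81, 106, 92]
t=15: [94, 121, 83, 116, 129, 120]
t=16: [128, 115, 124, 150, 123, 110]
t=17: [130, 105, 118, 100, 113, 104]
t=18: [100, 87, 96, 70, 95, 82]
t=19: [92, 119, 80, 114, 75, 118]
t=20: [168, 155, 164, 138, 163, 150]
t=21: [73, 99, 112, 94, 107, 98]
t=22: [70, 57, 66, 40, 65, 52]
t=23: [97, 123, 136, 118, 131, 122]
t=24: [139, 126, 135, 160, 134, 121]
t=25: [185, 159, 172, 154, 167, 158]
t=26: [114, 101, 110, 83, 109, 96]
t=27: [60, 85, 98, 80, 93, 84]
t=28: [155, 142, 151, 175, 150, 189]
t=29: [111, 136, 97, 131, 93, 135]
t=30: [153, 140, 149, 173, 148, 187]
t=31: [101, 126, 87, 121, 83, 125]
t=32: [154, 141, 150, 174, 149, 137]
t=33: [106, 131, 92, 126, 88, 130]
t=34: [179, 166, 175, 199, 174, 162]
t=35: [129, 102, 114, 97, 110, 101]
t=36: [86, 73, 82, 54, 81, 69]
t=37: [178, 151, 163, 146, 159, 150]
t=38: [74, 61, 70, 42, 69, 57]
t=39: [118, 142, 154, 137, 150, 141]
t=40: [132, 170, 128, 151, 127, 166]
t=41: [150, 122, 135, 117, 131, 121]
t=42: [137, 123, 133, 156, 132, 119]
t=43: [174, 146, 159, 141, 155, 145]
t=44: [103, 140, 99, 121, 149, 136]
t=45: [105, 129, 90, 123, 86, 127]
t=46: [169, 155, 165, 187, 163, 151]
t=47: [76, 100, 112, 94, 108, 98]
t=48: [75, 61, 71, 42, 69, 57]
t=49: [120, 144, 156, 138, 152, 142]
t=50: [141, 178, 137, 159, 135, 174]
t=51: [192, 164, 177, 158, 173, 162]
t=52: [141, 126, 137, 107, 135, 122]
t=53: [191, 163, 176, 157, 172, 161]
t=54: [136, 121, 132, 102, 130, 117]
t=55: [166, 138, 151, 132, 147, 136]
t=56: [113, 150, 109, 131, 107, 146]
t=57: [52, 76, 88, 70, 84, 74]
t=58: [161, 147, 157, 179, 155, 143]
t=59: [87, 111, 72, 105, 119, 109]
t=60: [130, 116, 126, 97, 124, 112]
t=61: [138, 111, 123, 105, 119, 109]
t=62: [130, 116, 126, 97, 124, 112]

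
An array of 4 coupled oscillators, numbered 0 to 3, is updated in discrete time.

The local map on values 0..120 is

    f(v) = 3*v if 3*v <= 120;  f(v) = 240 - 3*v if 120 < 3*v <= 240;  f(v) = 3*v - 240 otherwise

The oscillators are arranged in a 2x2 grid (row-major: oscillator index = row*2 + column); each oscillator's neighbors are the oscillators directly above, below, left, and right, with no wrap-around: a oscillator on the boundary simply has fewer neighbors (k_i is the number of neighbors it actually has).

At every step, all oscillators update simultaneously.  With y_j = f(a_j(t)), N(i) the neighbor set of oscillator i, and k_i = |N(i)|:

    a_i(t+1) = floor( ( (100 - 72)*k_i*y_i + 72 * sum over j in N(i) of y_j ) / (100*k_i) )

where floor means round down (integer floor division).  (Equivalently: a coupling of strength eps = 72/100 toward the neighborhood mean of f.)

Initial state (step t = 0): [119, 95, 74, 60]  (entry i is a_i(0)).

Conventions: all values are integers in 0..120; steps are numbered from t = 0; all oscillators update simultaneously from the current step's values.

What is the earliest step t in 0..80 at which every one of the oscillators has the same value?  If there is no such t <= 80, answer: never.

Simulating step by step:
t=0: [119, 95, 74, 60]  (not all equal)
t=1: [55, 76, 68, 39]  (not all equal)
t=2: [38, 72, 79, 50]  (not all equal)
t=3: [41, 80, 74, 34]  (not all equal)
t=4: [39, 78, 83, 35]  (not all equal)
t=5: [38, 81, 82, 34]  (not all equal)
t=6: [35, 78, 79, 31]  (not all equal)
t=7: [32, 72, 72, 29]  (not all equal)
t=8: [44, 72, 72, 41]  (not all equal)
t=9: [47, 87, 87, 50]  (not all equal)
t=10: [42, 73, 73, 40]  (not all equal)
t=11: [47, 90, 90, 48]  (not all equal)
t=12: [49, 78, 78, 48]  (not all equal)
t=13: [30, 69, 69, 31]  (not all equal)
t=14: [48, 75, 75, 49]  (not all equal)
t=15: [37, 72, 72, 36]  (not all equal)
t=16: [48, 85, 85, 47]  (not all equal)
t=17: [37, 74, 74, 38]  (not all equal)
t=18: [44, 86, 86, 44]  (not all equal)
t=19: [43, 82, 82, 43]  (not all equal)
t=20: [35, 81, 81, 35]  (not all equal)
t=21: [31, 76, 76, 31]  (not all equal)
t=22: [34, 70, 70, 34]  (not all equal)
t=23: [50, 81, 81, 50]  (not all equal)
t=24: [27, 65, 65, 27]  (not all equal)
t=25: [55, 70, 70, 55]  (not all equal)
t=26: [42, 62, 62, 42]  (not all equal)
t=27: [70, 97, 97, 70]  (not all equal)
t=28: [45, 35, 35, 45]  (not all equal)
t=29: [105, 105, 105, 105]  (all equal)

Answer: 29
Key observation: Synchronization is absorbing here: once all oscillators are equal they stay equal, and step 29 is the first all-equal step.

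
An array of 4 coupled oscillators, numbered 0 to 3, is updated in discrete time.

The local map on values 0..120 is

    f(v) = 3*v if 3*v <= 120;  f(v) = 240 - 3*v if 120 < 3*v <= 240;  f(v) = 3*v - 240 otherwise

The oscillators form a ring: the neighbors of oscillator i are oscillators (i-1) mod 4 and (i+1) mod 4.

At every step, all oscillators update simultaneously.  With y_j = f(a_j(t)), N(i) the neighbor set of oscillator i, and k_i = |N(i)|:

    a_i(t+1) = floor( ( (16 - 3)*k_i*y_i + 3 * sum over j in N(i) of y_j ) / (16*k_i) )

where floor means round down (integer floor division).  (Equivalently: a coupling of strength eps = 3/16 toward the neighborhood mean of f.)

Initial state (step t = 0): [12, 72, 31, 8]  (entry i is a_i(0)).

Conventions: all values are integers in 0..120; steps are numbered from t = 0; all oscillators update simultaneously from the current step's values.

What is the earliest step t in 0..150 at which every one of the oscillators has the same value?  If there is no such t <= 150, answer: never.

Answer: 8
Key observation: Synchronization is absorbing here: once all oscillators are equal they stay equal, and step 8 is the first all-equal step.

Derivation:
t=0: [12, 72, 31, 8]  (not all equal)
t=1: [33, 31, 80, 31]  (not all equal)
t=2: [97, 84, 17, 84]  (not all equal)
t=3: [43, 19, 43, 19]  (not all equal)
t=4: [100, 67, 100, 67]  (not all equal)
t=5: [56, 42, 56, 42]  (not all equal)
t=6: [79, 106, 79, 106]  (not all equal)
t=7: [17, 63, 17, 63]  (not all equal)
t=8: [51, 51, 51, 51]  (all equal)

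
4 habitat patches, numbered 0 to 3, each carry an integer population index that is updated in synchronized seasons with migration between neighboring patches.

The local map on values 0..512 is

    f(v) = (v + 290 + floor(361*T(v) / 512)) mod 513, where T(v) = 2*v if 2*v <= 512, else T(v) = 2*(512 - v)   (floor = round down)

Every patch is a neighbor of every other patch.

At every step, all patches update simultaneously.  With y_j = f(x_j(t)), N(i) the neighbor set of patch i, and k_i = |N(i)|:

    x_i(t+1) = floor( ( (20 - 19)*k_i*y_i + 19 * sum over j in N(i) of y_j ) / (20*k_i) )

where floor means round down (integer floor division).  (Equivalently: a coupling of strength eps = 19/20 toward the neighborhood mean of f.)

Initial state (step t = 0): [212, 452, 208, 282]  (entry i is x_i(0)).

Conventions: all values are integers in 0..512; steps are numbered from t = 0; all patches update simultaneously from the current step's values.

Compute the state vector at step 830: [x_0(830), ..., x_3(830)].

Answer: [354, 354, 354, 354]
Key observation: The state at step 6, [354, 354, 354, 354], reappears at step 8: the system is in a cycle of period 2 from step 6 on.  Therefore the state at step 830 equals the state at step 6 + ((830 - 6) mod 2) = 6, which is [354, 354, 354, 354].

Derivation:
t=0: [212, 452, 208, 282]
t=1: [322, 315, 325, 297]
t=2: [370, 369, 370, 367]
t=3: [347, 347, 347, 347]
t=4: [356, 356, 356, 356]
t=5: [352, 352, 352, 352]
t=6: [354, 354, 354, 354]
t=7: [353, 353, 353, 353]
t=8: [354, 354, 354, 354]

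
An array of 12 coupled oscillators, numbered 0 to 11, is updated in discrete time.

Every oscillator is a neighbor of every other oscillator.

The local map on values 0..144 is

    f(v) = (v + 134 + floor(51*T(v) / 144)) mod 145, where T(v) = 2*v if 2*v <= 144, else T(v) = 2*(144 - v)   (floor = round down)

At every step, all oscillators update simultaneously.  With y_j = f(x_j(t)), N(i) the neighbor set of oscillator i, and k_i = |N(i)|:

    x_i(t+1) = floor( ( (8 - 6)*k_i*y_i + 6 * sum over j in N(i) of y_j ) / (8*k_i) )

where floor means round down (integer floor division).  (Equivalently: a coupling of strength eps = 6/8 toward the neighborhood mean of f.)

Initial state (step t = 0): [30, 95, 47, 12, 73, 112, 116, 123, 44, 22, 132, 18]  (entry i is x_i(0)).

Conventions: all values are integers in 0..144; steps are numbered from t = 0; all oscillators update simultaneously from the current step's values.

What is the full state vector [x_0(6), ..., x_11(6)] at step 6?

Simulating step by step:
t=0: [30, 95, 47, 12, 73, 112, 116, 123, 44, 22, 132, 18]
t=1: [72, 86, 77, 67, 85, 87, 87, 88, 77, 70, 88, 68]
t=2: [112, 113, 112, 110, 112, 113, 113, 113, 112, 111, 113, 111]
t=3: [123, 123, 123, 123, 123, 123, 123, 123, 123, 123, 123, 123]
t=4: [126, 126, 126, 126, 126, 126, 126, 126, 126, 126, 126, 126]
t=5: [127, 127, 127, 127, 127, 127, 127, 127, 127, 127, 127, 127]
t=6: [128, 128, 128, 128, 128, 128, 128, 128, 128, 128, 128, 128]

Answer: [128, 128, 128, 128, 128, 128, 128, 128, 128, 128, 128, 128]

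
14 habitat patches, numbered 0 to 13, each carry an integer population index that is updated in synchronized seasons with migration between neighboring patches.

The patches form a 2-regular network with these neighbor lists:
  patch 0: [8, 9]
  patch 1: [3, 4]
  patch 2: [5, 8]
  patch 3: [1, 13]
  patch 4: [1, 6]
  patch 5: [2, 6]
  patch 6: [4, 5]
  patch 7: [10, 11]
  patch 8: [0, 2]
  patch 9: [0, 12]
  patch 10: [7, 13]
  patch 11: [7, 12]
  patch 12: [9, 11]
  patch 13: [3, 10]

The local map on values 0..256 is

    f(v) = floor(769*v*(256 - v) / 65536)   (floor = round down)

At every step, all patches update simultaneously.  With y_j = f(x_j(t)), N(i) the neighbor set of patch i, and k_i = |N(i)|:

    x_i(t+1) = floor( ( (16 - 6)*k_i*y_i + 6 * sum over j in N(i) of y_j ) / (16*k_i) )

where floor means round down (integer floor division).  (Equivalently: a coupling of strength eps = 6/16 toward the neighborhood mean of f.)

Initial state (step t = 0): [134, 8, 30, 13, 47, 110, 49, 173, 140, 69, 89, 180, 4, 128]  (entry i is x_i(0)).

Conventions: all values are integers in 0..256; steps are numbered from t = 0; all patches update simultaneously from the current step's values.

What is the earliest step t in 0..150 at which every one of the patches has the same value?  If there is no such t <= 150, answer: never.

Simulating step by step:
t=0: [134, 8, 30, 13, 47, 110, 49, 173, 140, 69, 89, 180, 4, 128]  (not all equal)
t=1: [183, 42, 120, 63, 98, 154, 131, 167, 169, 132, 176, 133, 65, 159]  (not all equal)
t=2: [165, 126, 186, 142, 168, 186, 188, 175, 172, 176, 169, 179, 162, 170]  (not all equal)
t=3: [172, 187, 155, 186, 172, 151, 154, 166, 167, 169, 170, 165, 172, 174]  (not all equal)
t=4: [170, 154, 181, 154, 168, 185, 181, 174, 174, 170, 171, 174, 170, 164]  (not all equal)
t=5: [170, 181, 159, 182, 172, 155, 160, 167, 166, 171, 170, 167, 170, 177]  (not all equal)
t=6: [171, 160, 179, 159, 169, 181, 178, 173, 175, 170, 170, 173, 171, 164]  (not all equal)
t=7: [169, 178, 161, 179, 171, 159, 163, 168, 165, 170, 171, 168, 169, 176]  (not all equal)
t=8: [172, 163, 178, 161, 169, 179, 176, 172, 175, 171, 169, 172, 172, 165]  (not all equal)
t=9: [168, 176, 162, 178, 171, 161, 165, 169, 165, 169, 172, 169, 169, 175]  (not all equal)
t=10: [173, 165, 177, 163, 170, 178, 175, 171, 175, 172, 169, 172, 172, 165]  (not all equal)
t=11: [167, 175, 164, 176, 171, 163, 166, 170, 166, 168, 172, 169, 169, 175]  (not all equal)
t=12: [174, 166, 176, 165, 170, 176, 174, 170, 175, 173, 168, 171, 172, 166]  (not all equal)
t=13: [167, 174, 165, 175, 171, 165, 167, 171, 166, 168, 173, 170, 169, 174]  (not all equal)
t=14: [174, 167, 175, 166, 170, 175, 173, 169, 175, 173, 168, 171, 172, 167]  (not all equal)
t=15: [167, 173, 166, 174, 171, 166, 168, 171, 166, 168, 173, 170, 169, 174]  (not all equal)
t=16: [174, 168, 175, 167, 170, 174, 172, 169, 174, 173, 168, 171, 172, 167]  (not all equal)
t=17: [167, 172, 166, 173, 171, 167, 169, 171, 166, 168, 173, 170, 169, 173]  (not all equal)
t=18: [174, 169, 174, 168, 170, 173, 172, 169, 174, 173, 168, 171, 172, 168]  (not all equal)
t=19: [167, 172, 167, 172, 170, 168, 169, 171, 167, 168, 172, 170, 169, 173]  (not all equal)
t=20: [173, 169, 173, 168, 170, 173, 172, 170, 174, 173, 169, 171, 172, 168]  (not all equal)
t=21: [167, 172, 167, 172, 170, 168, 169, 171, 167, 168, 172, 170, 169, 172]  (not all equal)
t=22: [173, 169, 173, 169, 170, 173, 172, 170, 174, 173, 169, 171, 172, 169]  (not all equal)
t=23: [167, 171, 167, 172, 170, 168, 169, 171, 167, 168, 171, 170, 169, 172]  (not all equal)
t=24: [173, 170, 173, 169, 171, 173, 172, 170, 174, 173, 169, 171, 172, 169]  (not all equal)
t=25: [167, 171, 167, 171, 170, 168, 169, 171, 167, 168, 171, 170, 169, 172]  (not all equal)
t=26: [173, 170, 173, 169, 171, 173, 172, 170, 174, 173, 169, 171, 172, 169]  (not all equal)

Answer: never
Key observation: The state at step 24 reappears at step 26 — the system is in a cycle of period 2 from step 24 on.  No step 0..26 is synchronized, and the cycle repeats forever, so no step up to 150 (or ever) has all patches equal.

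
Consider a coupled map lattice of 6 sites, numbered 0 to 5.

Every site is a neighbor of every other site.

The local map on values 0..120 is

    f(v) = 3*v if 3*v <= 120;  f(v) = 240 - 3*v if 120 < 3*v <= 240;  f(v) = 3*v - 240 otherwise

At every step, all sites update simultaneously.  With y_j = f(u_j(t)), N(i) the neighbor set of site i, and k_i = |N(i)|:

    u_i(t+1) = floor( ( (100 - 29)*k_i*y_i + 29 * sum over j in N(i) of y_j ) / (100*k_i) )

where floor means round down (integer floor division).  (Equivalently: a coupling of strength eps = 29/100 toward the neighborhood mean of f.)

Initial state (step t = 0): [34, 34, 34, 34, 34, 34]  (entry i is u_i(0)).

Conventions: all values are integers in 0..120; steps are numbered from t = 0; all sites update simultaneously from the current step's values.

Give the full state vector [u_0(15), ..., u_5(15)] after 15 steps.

Simulating step by step:
t=0: [34, 34, 34, 34, 34, 34]
t=1: [102, 102, 102, 102, 102, 102]
t=2: [66, 66, 66, 66, 66, 66]
t=3: [42, 42, 42, 42, 42, 42]
t=4: [114, 114, 114, 114, 114, 114]
t=5: [102, 102, 102, 102, 102, 102]
t=6: [66, 66, 66, 66, 66, 66]
t=7: [42, 42, 42, 42, 42, 42]
t=8: [114, 114, 114, 114, 114, 114]
t=9: [102, 102, 102, 102, 102, 102]
t=10: [66, 66, 66, 66, 66, 66]
t=11: [42, 42, 42, 42, 42, 42]
t=12: [114, 114, 114, 114, 114, 114]
t=13: [102, 102, 102, 102, 102, 102]
t=14: [66, 66, 66, 66, 66, 66]
t=15: [42, 42, 42, 42, 42, 42]

Answer: [42, 42, 42, 42, 42, 42]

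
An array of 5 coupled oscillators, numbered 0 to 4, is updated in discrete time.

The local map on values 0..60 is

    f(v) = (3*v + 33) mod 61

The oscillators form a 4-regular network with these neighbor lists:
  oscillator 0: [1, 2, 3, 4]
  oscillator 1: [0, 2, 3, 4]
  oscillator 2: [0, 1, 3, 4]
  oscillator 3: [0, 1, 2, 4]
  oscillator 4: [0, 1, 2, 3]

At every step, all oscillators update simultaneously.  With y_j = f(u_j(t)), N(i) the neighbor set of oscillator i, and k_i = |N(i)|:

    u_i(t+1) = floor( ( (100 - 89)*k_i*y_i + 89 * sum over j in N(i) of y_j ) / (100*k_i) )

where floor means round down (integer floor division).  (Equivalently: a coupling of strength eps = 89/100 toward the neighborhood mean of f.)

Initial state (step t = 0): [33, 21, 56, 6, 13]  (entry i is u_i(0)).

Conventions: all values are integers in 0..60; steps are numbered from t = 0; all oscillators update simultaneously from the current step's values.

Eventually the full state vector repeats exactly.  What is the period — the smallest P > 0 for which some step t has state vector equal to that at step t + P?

Answer: 10
Key observation: The state at step 3, [45, 44, 45, 44, 45], reappears at step 13 — and no state repeats earlier — so the cycle the system enters has period 10.

Derivation:
t=0: [33, 21, 56, 6, 13]
t=1: [26, 23, 25, 22, 26]
t=2: [44, 45, 44, 46, 44]
t=3: [45, 44, 45, 44, 45]
t=4: [44, 45, 44, 45, 44]
t=5: [44, 43, 44, 43, 44]
t=6: [41, 42, 41, 42, 41]
t=7: [35, 34, 35, 34, 35]
t=8: [14, 15, 14, 15, 14]
t=9: [15, 14, 15, 14, 15]
t=10: [15, 16, 15, 16, 15]
t=11: [18, 17, 18, 17, 18]
t=12: [24, 25, 24, 25, 24]
t=13: [45, 44, 45, 44, 45]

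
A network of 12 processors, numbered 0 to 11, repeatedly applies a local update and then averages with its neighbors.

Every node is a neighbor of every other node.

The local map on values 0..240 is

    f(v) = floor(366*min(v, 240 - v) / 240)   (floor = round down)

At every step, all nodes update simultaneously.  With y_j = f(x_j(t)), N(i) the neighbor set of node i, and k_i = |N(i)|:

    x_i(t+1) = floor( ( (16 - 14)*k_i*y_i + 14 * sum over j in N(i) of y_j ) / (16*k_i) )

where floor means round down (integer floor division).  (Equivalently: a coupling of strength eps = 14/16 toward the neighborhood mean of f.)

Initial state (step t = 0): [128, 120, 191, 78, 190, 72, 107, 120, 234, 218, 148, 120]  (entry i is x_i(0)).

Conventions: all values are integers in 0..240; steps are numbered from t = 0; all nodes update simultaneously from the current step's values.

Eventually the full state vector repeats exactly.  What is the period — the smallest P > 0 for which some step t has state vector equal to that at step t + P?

Simulating step by step:
t=0: [128, 120, 191, 78, 190, 72, 107, 120, 234, 218, 148, 120]
t=1: [122, 122, 117, 119, 118, 119, 122, 122, 115, 116, 120, 122]
t=2: [179, 179, 178, 179, 179, 179, 179, 179, 178, 178, 179, 179]
t=3: [93, 93, 93, 93, 93, 93, 93, 93, 93, 93, 93, 93]
t=4: [141, 141, 141, 141, 141, 141, 141, 141, 141, 141, 141, 141]
t=5: [150, 150, 150, 150, 150, 150, 150, 150, 150, 150, 150, 150]
t=6: [137, 137, 137, 137, 137, 137, 137, 137, 137, 137, 137, 137]
t=7: [157, 157, 157, 157, 157, 157, 157, 157, 157, 157, 157, 157]
t=8: [126, 126, 126, 126, 126, 126, 126, 126, 126, 126, 126, 126]
t=9: [173, 173, 173, 173, 173, 173, 173, 173, 173, 173, 173, 173]
t=10: [102, 102, 102, 102, 102, 102, 102, 102, 102, 102, 102, 102]
t=11: [155, 155, 155, 155, 155, 155, 155, 155, 155, 155, 155, 155]
t=12: [129, 129, 129, 129, 129, 129, 129, 129, 129, 129, 129, 129]
t=13: [169, 169, 169, 169, 169, 169, 169, 169, 169, 169, 169, 169]
t=14: [108, 108, 108, 108, 108, 108, 108, 108, 108, 108, 108, 108]
t=15: [164, 164, 164, 164, 164, 164, 164, 164, 164, 164, 164, 164]
t=16: [115, 115, 115, 115, 115, 115, 115, 115, 115, 115, 115, 115]
t=17: [175, 175, 175, 175, 175, 175, 175, 175, 175, 175, 175, 175]
t=18: [99, 99, 99, 99, 99, 99, 99, 99, 99, 99, 99, 99]
t=19: [150, 150, 150, 150, 150, 150, 150, 150, 150, 150, 150, 150]

Answer: 14
Key observation: The state at step 5, [150, 150, 150, 150, 150, 150, 150, 150, 150, 150, 150, 150], reappears at step 19 — and no state repeats earlier — so the cycle the system enters has period 14.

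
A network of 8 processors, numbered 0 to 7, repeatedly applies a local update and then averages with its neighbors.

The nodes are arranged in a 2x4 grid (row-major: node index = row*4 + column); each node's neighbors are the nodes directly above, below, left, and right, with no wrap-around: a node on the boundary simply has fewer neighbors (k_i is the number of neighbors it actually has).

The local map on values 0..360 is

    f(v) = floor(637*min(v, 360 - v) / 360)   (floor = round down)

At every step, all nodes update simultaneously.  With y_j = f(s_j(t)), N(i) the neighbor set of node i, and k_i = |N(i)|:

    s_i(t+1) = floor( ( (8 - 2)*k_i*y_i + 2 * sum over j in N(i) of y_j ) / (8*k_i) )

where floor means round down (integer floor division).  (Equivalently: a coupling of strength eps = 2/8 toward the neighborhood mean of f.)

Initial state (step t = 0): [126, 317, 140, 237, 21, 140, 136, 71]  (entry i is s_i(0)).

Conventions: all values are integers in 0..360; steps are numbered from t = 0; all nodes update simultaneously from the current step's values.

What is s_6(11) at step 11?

Answer: s_6(11) = 185

Derivation:
t=0: [126, 317, 140, 237, 21, 140, 136, 71]
t=1: [180, 116, 229, 209, 86, 214, 231, 150]
t=2: [283, 221, 231, 262, 186, 242, 233, 260]
t=3: [171, 231, 224, 180, 273, 220, 219, 181]
t=4: [274, 236, 246, 308, 183, 237, 253, 307]
t=5: [180, 211, 192, 105, 280, 222, 184, 104]
t=6: [289, 268, 286, 198, 176, 242, 293, 200]
t=7: [152, 160, 144, 266, 274, 205, 140, 262]
t=8: [255, 278, 248, 177, 181, 262, 243, 181]
t=9: [196, 155, 203, 299, 281, 185, 212, 302]
t=10: [269, 278, 261, 127, 179, 287, 253, 122]
t=11: [178, 147, 177, 216, 273, 150, 185, 212]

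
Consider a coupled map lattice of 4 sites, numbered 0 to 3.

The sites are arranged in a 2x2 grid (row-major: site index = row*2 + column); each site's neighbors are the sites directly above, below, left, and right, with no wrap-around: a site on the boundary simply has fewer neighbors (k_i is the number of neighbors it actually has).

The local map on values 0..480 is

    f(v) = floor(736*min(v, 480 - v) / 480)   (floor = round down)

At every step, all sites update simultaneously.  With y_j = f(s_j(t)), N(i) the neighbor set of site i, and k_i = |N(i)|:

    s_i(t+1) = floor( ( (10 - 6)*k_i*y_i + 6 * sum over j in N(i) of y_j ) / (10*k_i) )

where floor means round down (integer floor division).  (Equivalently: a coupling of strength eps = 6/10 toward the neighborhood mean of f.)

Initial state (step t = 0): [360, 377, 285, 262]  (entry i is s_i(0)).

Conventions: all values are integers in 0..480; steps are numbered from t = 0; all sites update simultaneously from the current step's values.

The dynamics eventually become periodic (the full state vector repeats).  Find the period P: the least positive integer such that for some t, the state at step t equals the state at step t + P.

Simulating step by step:
t=0: [360, 377, 285, 262]
t=1: [210, 218, 275, 270]
t=2: [323, 326, 318, 323]
t=3: [241, 238, 243, 241]
t=4: [364, 365, 364, 364]
t=5: [176, 176, 177, 176]
t=6: [269, 269, 269, 269]
t=7: [323, 323, 323, 323]
t=8: [240, 240, 240, 240]
t=9: [368, 368, 368, 368]
t=10: [171, 171, 171, 171]
t=11: [262, 262, 262, 262]
t=12: [334, 334, 334, 334]
t=13: [223, 223, 223, 223]
t=14: [341, 341, 341, 341]
t=15: [213, 213, 213, 213]
t=16: [326, 326, 326, 326]
t=17: [236, 236, 236, 236]
t=18: [361, 361, 361, 361]
t=19: [182, 182, 182, 182]
t=20: [279, 279, 279, 279]
t=21: [308, 308, 308, 308]
t=22: [263, 263, 263, 263]
t=23: [332, 332, 332, 332]
t=24: [226, 226, 226, 226]
t=25: [346, 346, 346, 346]
t=26: [205, 205, 205, 205]
t=27: [314, 314, 314, 314]
t=28: [254, 254, 254, 254]
t=29: [346, 346, 346, 346]

Answer: 4
Key observation: The state at step 25, [346, 346, 346, 346], reappears at step 29 — and no state repeats earlier — so the cycle the system enters has period 4.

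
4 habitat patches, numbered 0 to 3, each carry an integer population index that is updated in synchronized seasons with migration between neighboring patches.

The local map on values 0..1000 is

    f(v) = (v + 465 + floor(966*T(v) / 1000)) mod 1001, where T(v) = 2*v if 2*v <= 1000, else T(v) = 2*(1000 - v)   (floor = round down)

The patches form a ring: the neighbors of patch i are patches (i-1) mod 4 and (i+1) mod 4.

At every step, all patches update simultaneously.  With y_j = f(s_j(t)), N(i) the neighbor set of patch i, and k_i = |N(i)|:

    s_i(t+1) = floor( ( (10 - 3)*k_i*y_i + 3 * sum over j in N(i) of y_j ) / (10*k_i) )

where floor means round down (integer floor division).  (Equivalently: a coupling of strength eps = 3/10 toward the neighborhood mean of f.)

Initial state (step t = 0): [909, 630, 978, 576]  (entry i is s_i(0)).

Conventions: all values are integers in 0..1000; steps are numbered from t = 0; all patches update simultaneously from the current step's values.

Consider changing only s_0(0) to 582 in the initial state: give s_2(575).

Answer: s_2(575) = 724
Key observation: The state at step 35, [724, 724, 724, 724], reappears at step 37: the system is in a cycle of period 2 from step 35 on.  Therefore the state at step 575 equals the state at step 35 + ((575 - 35) mod 2) = 35, which is [724, 724, 724, 724].

Derivation:
t=0: [582, 630, 978, 576]
t=1: [847, 766, 588, 801]
t=2: [623, 695, 792, 672]
t=3: [798, 744, 687, 759]
t=4: [664, 702, 737, 692]
t=5: [767, 741, 720, 748]
t=6: [687, 704, 717, 699]
t=7: [750, 739, 731, 743]
t=8: [699, 706, 711, 703]
t=9: [742, 738, 734, 739]
t=10: [705, 707, 709, 707]
t=11: [737, 736, 735, 736]
t=12: [709, 709, 710, 709]
t=13: [735, 734, 734, 734]
t=14: [710, 710, 711, 710]
t=15: [734, 733, 733, 733]
t=16: [711, 711, 712, 711]
t=17: [733, 732, 732, 732]
t=18: [712, 712, 713, 712]
t=19: [732, 731, 731, 731]
t=20: [713, 713, 714, 713]
t=21: [731, 730, 730, 730]
t=22: [714, 714, 715, 714]
t=23: [730, 729, 729, 729]
t=24: [715, 715, 716, 715]
t=25: [729, 728, 728, 728]
t=26: [716, 716, 717, 716]
t=27: [728, 727, 727, 727]
t=28: [717, 717, 718, 717]
t=29: [727, 726, 726, 726]
t=30: [718, 718, 719, 718]
t=31: [726, 725, 725, 725]
t=32: [719, 719, 720, 719]
t=33: [725, 724, 724, 724]
t=34: [720, 720, 721, 720]
t=35: [724, 724, 724, 724]
t=36: [721, 721, 721, 721]
t=37: [724, 724, 724, 724]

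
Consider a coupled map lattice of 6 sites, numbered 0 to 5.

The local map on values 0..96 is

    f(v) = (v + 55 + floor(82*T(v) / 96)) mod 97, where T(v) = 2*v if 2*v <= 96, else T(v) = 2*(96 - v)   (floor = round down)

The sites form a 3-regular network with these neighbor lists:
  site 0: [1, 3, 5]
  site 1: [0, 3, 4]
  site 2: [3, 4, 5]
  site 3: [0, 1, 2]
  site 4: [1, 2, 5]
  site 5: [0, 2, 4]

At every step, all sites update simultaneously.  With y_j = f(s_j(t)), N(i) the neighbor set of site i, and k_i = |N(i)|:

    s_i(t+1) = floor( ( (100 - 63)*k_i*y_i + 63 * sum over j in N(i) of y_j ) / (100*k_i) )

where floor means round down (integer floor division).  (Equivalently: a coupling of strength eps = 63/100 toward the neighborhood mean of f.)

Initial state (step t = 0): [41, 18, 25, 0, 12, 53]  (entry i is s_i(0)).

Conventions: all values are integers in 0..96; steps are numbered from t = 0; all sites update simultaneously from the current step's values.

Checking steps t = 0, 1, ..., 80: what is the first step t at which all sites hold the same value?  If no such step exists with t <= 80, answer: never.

Answer: 4
Key observation: Synchronization is absorbing here: once all sites are equal they stay equal, and step 4 is the first all-equal step.

Derivation:
t=0: [41, 18, 25, 0, 12, 53]  (not all equal)
t=1: [55, 46, 56, 41, 56, 69]  (not all equal)
t=2: [77, 79, 77, 77, 80, 78]  (not all equal)
t=3: [66, 66, 66, 66, 65, 66]  (not all equal)
t=4: [75, 75, 75, 75, 75, 75]  (all equal)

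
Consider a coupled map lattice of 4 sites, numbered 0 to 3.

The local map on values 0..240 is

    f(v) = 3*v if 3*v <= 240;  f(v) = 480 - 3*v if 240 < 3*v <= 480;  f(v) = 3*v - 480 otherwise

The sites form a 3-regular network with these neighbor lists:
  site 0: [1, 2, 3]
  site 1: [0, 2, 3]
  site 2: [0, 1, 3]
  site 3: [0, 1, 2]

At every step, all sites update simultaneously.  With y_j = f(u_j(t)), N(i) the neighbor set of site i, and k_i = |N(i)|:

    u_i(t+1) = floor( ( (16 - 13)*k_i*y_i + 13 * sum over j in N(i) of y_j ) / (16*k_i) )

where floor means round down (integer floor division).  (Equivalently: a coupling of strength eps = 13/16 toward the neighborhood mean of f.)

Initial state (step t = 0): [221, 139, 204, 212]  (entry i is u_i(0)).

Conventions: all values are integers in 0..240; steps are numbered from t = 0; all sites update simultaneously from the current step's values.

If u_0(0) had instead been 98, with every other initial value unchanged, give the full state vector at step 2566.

Answer: [78, 78, 78, 78]
Key observation: The state at step 4, [222, 222, 222, 222], reappears at step 8: the system is in a cycle of period 4 from step 4 on.  Therefore the state at step 2566 equals the state at step 4 + ((2566 - 4) mod 4) = 6, which is [78, 78, 78, 78].

Derivation:
t=0: [98, 139, 204, 212]
t=1: [129, 140, 134, 132]
t=2: [77, 80, 78, 78]
t=3: [235, 234, 234, 234]
t=4: [222, 222, 222, 222]
t=5: [186, 186, 186, 186]
t=6: [78, 78, 78, 78]
t=7: [234, 234, 234, 234]
t=8: [222, 222, 222, 222]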